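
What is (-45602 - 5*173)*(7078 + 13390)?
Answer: -951086556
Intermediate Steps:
(-45602 - 5*173)*(7078 + 13390) = (-45602 - 865)*20468 = -46467*20468 = -951086556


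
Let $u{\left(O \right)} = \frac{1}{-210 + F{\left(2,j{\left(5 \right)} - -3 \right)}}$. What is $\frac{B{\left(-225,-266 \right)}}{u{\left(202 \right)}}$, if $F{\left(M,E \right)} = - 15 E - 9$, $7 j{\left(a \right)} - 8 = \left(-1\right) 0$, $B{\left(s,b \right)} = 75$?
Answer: $- \frac{147600}{7} \approx -21086.0$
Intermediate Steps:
$j{\left(a \right)} = \frac{8}{7}$ ($j{\left(a \right)} = \frac{8}{7} + \frac{\left(-1\right) 0}{7} = \frac{8}{7} + \frac{1}{7} \cdot 0 = \frac{8}{7} + 0 = \frac{8}{7}$)
$F{\left(M,E \right)} = -9 - 15 E$
$u{\left(O \right)} = - \frac{7}{1968}$ ($u{\left(O \right)} = \frac{1}{-210 - \left(9 + 15 \left(\frac{8}{7} - -3\right)\right)} = \frac{1}{-210 - \left(9 + 15 \left(\frac{8}{7} + 3\right)\right)} = \frac{1}{-210 - \frac{498}{7}} = \frac{1}{- \frac{1968}{7}} = - \frac{7}{1968}$)
$\frac{B{\left(-225,-266 \right)}}{u{\left(202 \right)}} = \frac{75}{- \frac{7}{1968}} = 75 \left(- \frac{1968}{7}\right) = - \frac{147600}{7}$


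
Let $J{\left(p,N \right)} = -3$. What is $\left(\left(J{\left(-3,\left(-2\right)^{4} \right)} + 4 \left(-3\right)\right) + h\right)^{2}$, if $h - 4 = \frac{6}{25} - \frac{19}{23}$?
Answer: $\frac{44382244}{330625} \approx 134.24$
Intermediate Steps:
$h = \frac{1963}{575}$ ($h = 4 + \left(\frac{6}{25} - \frac{19}{23}\right) = 4 - \frac{337}{575} = \frac{1963}{575} \approx 3.4139$)
$\left(\left(J{\left(-3,\left(-2\right)^{4} \right)} + 4 \left(-3\right)\right) + h\right)^{2} = \left(\left(-3 + 4 \left(-3\right)\right) + \frac{1963}{575}\right)^{2} = \left(\left(-3 - 12\right) + \frac{1963}{575}\right)^{2} = \left(-15 + \frac{1963}{575}\right)^{2} = \left(- \frac{6662}{575}\right)^{2} = \frac{44382244}{330625}$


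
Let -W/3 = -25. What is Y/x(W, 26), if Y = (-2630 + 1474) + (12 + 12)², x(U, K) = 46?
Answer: -290/23 ≈ -12.609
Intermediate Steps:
W = 75 (W = -3*(-25) = 75)
Y = -580 (Y = -1156 + 24² = -1156 + 576 = -580)
Y/x(W, 26) = -580/46 = -580*1/46 = -290/23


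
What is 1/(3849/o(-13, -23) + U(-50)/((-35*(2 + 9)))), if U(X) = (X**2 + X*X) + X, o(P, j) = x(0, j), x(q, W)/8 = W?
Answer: -1288/43503 ≈ -0.029607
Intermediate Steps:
x(q, W) = 8*W
o(P, j) = 8*j
U(X) = X + 2*X**2 (U(X) = (X**2 + X**2) + X = 2*X**2 + X = X + 2*X**2)
1/(3849/o(-13, -23) + U(-50)/((-35*(2 + 9)))) = 1/(3849/((8*(-23))) + (-50*(1 + 2*(-50)))/((-35*(2 + 9)))) = 1/(3849/(-184) + (-50*(1 - 100))/((-35*11))) = 1/(3849*(-1/184) - 50*(-99)/(-385)) = 1/(-3849/184 + 4950*(-1/385)) = 1/(-3849/184 - 90/7) = 1/(-43503/1288) = -1288/43503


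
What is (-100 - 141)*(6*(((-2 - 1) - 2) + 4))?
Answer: 1446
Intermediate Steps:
(-100 - 141)*(6*(((-2 - 1) - 2) + 4)) = -1446*((-3 - 2) + 4) = -1446*(-5 + 4) = -1446*(-1) = -241*(-6) = 1446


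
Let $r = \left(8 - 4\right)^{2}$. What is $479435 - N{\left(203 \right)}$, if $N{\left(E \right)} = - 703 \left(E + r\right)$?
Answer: $633392$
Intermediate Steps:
$r = 16$ ($r = 4^{2} = 16$)
$N{\left(E \right)} = -11248 - 703 E$ ($N{\left(E \right)} = - 703 \left(E + 16\right) = - 703 \left(16 + E\right) = -11248 - 703 E$)
$479435 - N{\left(203 \right)} = 479435 - \left(-11248 - 142709\right) = 479435 - -153957 = 479435 + 153957 = 633392$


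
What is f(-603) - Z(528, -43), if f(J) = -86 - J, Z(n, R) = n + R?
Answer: 32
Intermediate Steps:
Z(n, R) = R + n
f(-603) - Z(528, -43) = (-86 - 1*(-603)) - (-43 + 528) = (-86 + 603) - 1*485 = 517 - 485 = 32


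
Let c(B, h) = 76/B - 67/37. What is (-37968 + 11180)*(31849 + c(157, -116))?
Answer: -133942269016/157 ≈ -8.5314e+8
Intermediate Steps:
c(B, h) = -67/37 + 76/B (c(B, h) = 76/B - 67*1/37 = 76/B - 67/37 = -67/37 + 76/B)
(-37968 + 11180)*(31849 + c(157, -116)) = (-37968 + 11180)*(31849 + (-67/37 + 76/157)) = -26788*(31849 + (-67/37 + 76*(1/157))) = -26788*(31849 + (-67/37 + 76/157)) = -26788*(31849 - 7707/5809) = -26788*185003134/5809 = -133942269016/157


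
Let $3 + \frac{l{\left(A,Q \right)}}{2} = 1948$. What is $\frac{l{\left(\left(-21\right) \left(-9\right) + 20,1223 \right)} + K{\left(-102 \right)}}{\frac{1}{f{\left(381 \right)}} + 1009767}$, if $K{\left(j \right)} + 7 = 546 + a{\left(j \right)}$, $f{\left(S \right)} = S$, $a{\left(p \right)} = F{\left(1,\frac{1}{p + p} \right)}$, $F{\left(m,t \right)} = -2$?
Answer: $\frac{1686687}{384721228} \approx 0.0043842$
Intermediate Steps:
$l{\left(A,Q \right)} = 3890$ ($l{\left(A,Q \right)} = -6 + 2 \cdot 1948 = -6 + 3896 = 3890$)
$a{\left(p \right)} = -2$
$K{\left(j \right)} = 537$ ($K{\left(j \right)} = -7 + \left(546 - 2\right) = -7 + 544 = 537$)
$\frac{l{\left(\left(-21\right) \left(-9\right) + 20,1223 \right)} + K{\left(-102 \right)}}{\frac{1}{f{\left(381 \right)}} + 1009767} = \frac{3890 + 537}{\frac{1}{381} + 1009767} = \frac{4427}{\frac{1}{381} + 1009767} = \frac{4427}{\frac{384721228}{381}} = 4427 \cdot \frac{381}{384721228} = \frac{1686687}{384721228}$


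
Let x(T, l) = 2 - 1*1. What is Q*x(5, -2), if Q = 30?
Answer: 30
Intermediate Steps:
x(T, l) = 1 (x(T, l) = 2 - 1 = 1)
Q*x(5, -2) = 30*1 = 30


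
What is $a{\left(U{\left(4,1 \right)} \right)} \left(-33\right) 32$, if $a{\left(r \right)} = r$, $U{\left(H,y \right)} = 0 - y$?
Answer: $1056$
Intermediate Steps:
$U{\left(H,y \right)} = - y$
$a{\left(U{\left(4,1 \right)} \right)} \left(-33\right) 32 = \left(-1\right) 1 \left(-33\right) 32 = \left(-1\right) \left(-33\right) 32 = 33 \cdot 32 = 1056$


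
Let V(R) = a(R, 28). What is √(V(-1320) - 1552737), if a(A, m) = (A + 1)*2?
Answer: 5*I*√62215 ≈ 1247.1*I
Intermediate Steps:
a(A, m) = 2 + 2*A (a(A, m) = (1 + A)*2 = 2 + 2*A)
V(R) = 2 + 2*R
√(V(-1320) - 1552737) = √((2 + 2*(-1320)) - 1552737) = √((2 - 2640) - 1552737) = √(-2638 - 1552737) = √(-1555375) = 5*I*√62215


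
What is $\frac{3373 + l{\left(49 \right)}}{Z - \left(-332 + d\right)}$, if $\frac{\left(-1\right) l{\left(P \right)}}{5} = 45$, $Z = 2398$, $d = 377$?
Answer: $\frac{3148}{2353} \approx 1.3379$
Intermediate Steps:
$l{\left(P \right)} = -225$ ($l{\left(P \right)} = \left(-5\right) 45 = -225$)
$\frac{3373 + l{\left(49 \right)}}{Z - \left(-332 + d\right)} = \frac{3373 - 225}{2398 + \left(\left(302 - -30\right) - 377\right)} = \frac{3148}{2398 + \left(\left(302 + 30\right) - 377\right)} = \frac{3148}{2398 + \left(332 - 377\right)} = \frac{3148}{2398 - 45} = \frac{3148}{2353}$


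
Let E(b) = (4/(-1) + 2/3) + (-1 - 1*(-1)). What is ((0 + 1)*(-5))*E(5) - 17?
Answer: -⅓ ≈ -0.33333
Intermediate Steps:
E(b) = -10/3 (E(b) = (4*(-1) + 2*(⅓)) + (-1 + 1) = (-4 + ⅔) + 0 = -10/3 + 0 = -10/3)
((0 + 1)*(-5))*E(5) - 17 = ((0 + 1)*(-5))*(-10/3) - 17 = (1*(-5))*(-10/3) - 17 = -5*(-10/3) - 17 = 50/3 - 17 = -⅓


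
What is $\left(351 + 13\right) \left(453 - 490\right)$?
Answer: $-13468$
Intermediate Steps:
$\left(351 + 13\right) \left(453 - 490\right) = 364 \left(-37\right) = -13468$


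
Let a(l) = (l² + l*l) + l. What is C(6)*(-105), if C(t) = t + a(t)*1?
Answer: -8820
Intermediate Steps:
a(l) = l + 2*l² (a(l) = (l² + l²) + l = 2*l² + l = l + 2*l²)
C(t) = t + t*(1 + 2*t) (C(t) = t + (t*(1 + 2*t))*1 = t + t*(1 + 2*t))
C(6)*(-105) = (2*6*(1 + 6))*(-105) = (2*6*7)*(-105) = 84*(-105) = -8820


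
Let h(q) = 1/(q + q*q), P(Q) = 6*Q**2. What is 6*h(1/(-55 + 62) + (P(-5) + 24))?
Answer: 147/747247 ≈ 0.00019672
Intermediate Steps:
h(q) = 1/(q + q**2)
6*h(1/(-55 + 62) + (P(-5) + 24)) = 6*(1/((1/(-55 + 62) + (6*(-5)**2 + 24))*(1 + (1/(-55 + 62) + (6*(-5)**2 + 24))))) = 6*(1/((1/7 + (6*25 + 24))*(1 + (1/7 + (6*25 + 24))))) = 6*(1/((1/7 + (150 + 24))*(1 + (1/7 + (150 + 24))))) = 6*(1/((1/7 + 174)*(1 + (1/7 + 174)))) = 6*(1/((1219/7)*(1 + 1219/7))) = 6*(7/(1219*(1226/7))) = 6*((7/1219)*(7/1226)) = 6*(49/1494494) = 147/747247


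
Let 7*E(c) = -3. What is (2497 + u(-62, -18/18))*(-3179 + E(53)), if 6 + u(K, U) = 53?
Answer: -56619264/7 ≈ -8.0885e+6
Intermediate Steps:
u(K, U) = 47 (u(K, U) = -6 + 53 = 47)
E(c) = -3/7 (E(c) = (⅐)*(-3) = -3/7)
(2497 + u(-62, -18/18))*(-3179 + E(53)) = (2497 + 47)*(-3179 - 3/7) = 2544*(-22256/7) = -56619264/7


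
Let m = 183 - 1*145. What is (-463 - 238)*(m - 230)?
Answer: 134592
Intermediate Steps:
m = 38 (m = 183 - 145 = 38)
(-463 - 238)*(m - 230) = (-463 - 238)*(38 - 230) = -701*(-192) = 134592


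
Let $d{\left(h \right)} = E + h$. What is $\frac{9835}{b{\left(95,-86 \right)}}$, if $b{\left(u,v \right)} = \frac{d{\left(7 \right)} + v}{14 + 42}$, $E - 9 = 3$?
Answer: $- \frac{550760}{67} \approx -8220.3$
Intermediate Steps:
$E = 12$ ($E = 9 + 3 = 12$)
$d{\left(h \right)} = 12 + h$
$b{\left(u,v \right)} = \frac{19}{56} + \frac{v}{56}$ ($b{\left(u,v \right)} = \frac{\left(12 + 7\right) + v}{14 + 42} = \frac{19 + v}{56} = \left(19 + v\right) \frac{1}{56} = \frac{19}{56} + \frac{v}{56}$)
$\frac{9835}{b{\left(95,-86 \right)}} = \frac{9835}{\frac{19}{56} + \frac{1}{56} \left(-86\right)} = \frac{9835}{\frac{19}{56} - \frac{43}{28}} = \frac{9835}{- \frac{67}{56}} = 9835 \left(- \frac{56}{67}\right) = - \frac{550760}{67}$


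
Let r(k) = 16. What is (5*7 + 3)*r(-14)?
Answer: 608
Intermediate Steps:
(5*7 + 3)*r(-14) = (5*7 + 3)*16 = (35 + 3)*16 = 38*16 = 608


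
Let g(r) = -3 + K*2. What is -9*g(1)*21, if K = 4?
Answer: -945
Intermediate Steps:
g(r) = 5 (g(r) = -3 + 4*2 = -3 + 8 = 5)
-9*g(1)*21 = -9*5*21 = -45*21 = -945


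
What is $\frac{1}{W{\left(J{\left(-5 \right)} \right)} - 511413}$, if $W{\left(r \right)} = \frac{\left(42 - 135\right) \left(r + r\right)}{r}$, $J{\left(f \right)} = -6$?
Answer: $- \frac{1}{511599} \approx -1.9547 \cdot 10^{-6}$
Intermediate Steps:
$W{\left(r \right)} = -186$ ($W{\left(r \right)} = \frac{\left(-93\right) 2 r}{r} = \frac{\left(-186\right) r}{r} = -186$)
$\frac{1}{W{\left(J{\left(-5 \right)} \right)} - 511413} = \frac{1}{-186 - 511413} = \frac{1}{-511599} = - \frac{1}{511599}$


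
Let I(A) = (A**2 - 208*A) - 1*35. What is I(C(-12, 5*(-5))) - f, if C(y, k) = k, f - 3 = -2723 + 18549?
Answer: -10039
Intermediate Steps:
f = 15829 (f = 3 + (-2723 + 18549) = 3 + 15826 = 15829)
I(A) = -35 + A**2 - 208*A (I(A) = (A**2 - 208*A) - 35 = -35 + A**2 - 208*A)
I(C(-12, 5*(-5))) - f = (-35 + (5*(-5))**2 - 1040*(-5)) - 1*15829 = (-35 + (-25)**2 - 208*(-25)) - 15829 = (-35 + 625 + 5200) - 15829 = 5790 - 15829 = -10039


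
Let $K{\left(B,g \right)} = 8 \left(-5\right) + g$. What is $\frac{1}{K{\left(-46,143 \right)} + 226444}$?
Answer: $\frac{1}{226547} \approx 4.4141 \cdot 10^{-6}$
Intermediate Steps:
$K{\left(B,g \right)} = -40 + g$
$\frac{1}{K{\left(-46,143 \right)} + 226444} = \frac{1}{\left(-40 + 143\right) + 226444} = \frac{1}{103 + 226444} = \frac{1}{226547}$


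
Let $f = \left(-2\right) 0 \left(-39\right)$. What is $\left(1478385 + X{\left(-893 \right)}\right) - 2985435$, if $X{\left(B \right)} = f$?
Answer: $-1507050$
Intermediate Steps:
$f = 0$ ($f = 0 \left(-39\right) = 0$)
$X{\left(B \right)} = 0$
$\left(1478385 + X{\left(-893 \right)}\right) - 2985435 = \left(1478385 + 0\right) - 2985435 = 1478385 - 2985435 = -1507050$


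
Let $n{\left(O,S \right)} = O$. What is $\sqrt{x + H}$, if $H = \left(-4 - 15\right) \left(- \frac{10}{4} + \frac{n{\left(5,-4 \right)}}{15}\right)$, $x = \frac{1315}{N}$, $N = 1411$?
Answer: $\frac{\sqrt{3017341662}}{8466} \approx 6.4883$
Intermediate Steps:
$x = \frac{1315}{1411} \approx 0.93196$
$H = \frac{247}{6}$ ($H = \left(-4 - 15\right) \left(- \frac{10}{4} + \frac{5}{15}\right) = - 19 \left(\left(-10\right) \frac{1}{4} + 5 \cdot \frac{1}{15}\right) = - 19 \left(- \frac{5}{2} + \frac{1}{3}\right) = \left(-19\right) \left(- \frac{13}{6}\right) = \frac{247}{6} \approx 41.167$)
$\sqrt{x + H} = \sqrt{\frac{1315}{1411} + \frac{247}{6}} = \sqrt{\frac{356407}{8466}} = \frac{\sqrt{3017341662}}{8466}$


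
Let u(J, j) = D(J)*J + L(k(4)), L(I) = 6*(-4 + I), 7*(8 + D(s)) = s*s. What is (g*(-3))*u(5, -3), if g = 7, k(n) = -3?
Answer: 1347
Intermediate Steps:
D(s) = -8 + s²/7 (D(s) = -8 + (s*s)/7 = -8 + s²/7)
L(I) = -24 + 6*I
u(J, j) = -42 + J*(-8 + J²/7) (u(J, j) = (-8 + J²/7)*J + (-24 + 6*(-3)) = J*(-8 + J²/7) + (-24 - 18) = J*(-8 + J²/7) - 42 = -42 + J*(-8 + J²/7))
(g*(-3))*u(5, -3) = (7*(-3))*(-42 + (⅐)*5*(-56 + 5²)) = -21*(-42 + (⅐)*5*(-56 + 25)) = -21*(-42 + (⅐)*5*(-31)) = -21*(-42 - 155/7) = -21*(-449/7) = 1347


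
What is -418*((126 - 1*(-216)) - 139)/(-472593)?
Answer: 7714/42963 ≈ 0.17955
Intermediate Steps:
-418*((126 - 1*(-216)) - 139)/(-472593) = -418*((126 + 216) - 139)*(-1/472593) = -418*(342 - 139)*(-1/472593) = -418*203*(-1/472593) = -84854*(-1/472593) = 7714/42963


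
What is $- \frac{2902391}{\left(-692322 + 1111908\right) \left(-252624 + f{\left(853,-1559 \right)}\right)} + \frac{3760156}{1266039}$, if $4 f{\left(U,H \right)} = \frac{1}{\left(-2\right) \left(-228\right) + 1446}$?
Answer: $\frac{505387756798227387008}{170161746308416530819} \approx 2.97$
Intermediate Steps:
$f{\left(U,H \right)} = \frac{1}{7608}$ ($f{\left(U,H \right)} = \frac{1}{4 \left(\left(-2\right) \left(-228\right) + 1446\right)} = \frac{1}{4 \left(456 + 1446\right)} = \frac{1}{4 \cdot 1902} = \frac{1}{4} \cdot \frac{1}{1902} = \frac{1}{7608}$)
$- \frac{2902391}{\left(-692322 + 1111908\right) \left(-252624 + f{\left(853,-1559 \right)}\right)} + \frac{3760156}{1266039} = - \frac{2902391}{\left(-692322 + 1111908\right) \left(-252624 + \frac{1}{7608}\right)} + \frac{3760156}{1266039} = - \frac{2902391}{419586 \left(- \frac{1921963391}{7608}\right)} + 3760156 \cdot \frac{1}{1266039} = - \frac{2902391}{- \frac{134404821896021}{1268}} + \frac{3760156}{1266039} = \left(-2902391\right) \left(- \frac{1268}{134404821896021}\right) + \frac{3760156}{1266039} = \frac{3680231788}{134404821896021} + \frac{3760156}{1266039} = \frac{505387756798227387008}{170161746308416530819}$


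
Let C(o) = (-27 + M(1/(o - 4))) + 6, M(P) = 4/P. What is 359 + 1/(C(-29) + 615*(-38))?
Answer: 8444756/23523 ≈ 359.00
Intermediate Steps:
C(o) = -37 + 4*o (C(o) = (-27 + 4/(1/(o - 4))) + 6 = (-27 + 4/(1/(-4 + o))) + 6 = (-27 + 4*(-4 + o)) + 6 = (-27 + (-16 + 4*o)) + 6 = (-43 + 4*o) + 6 = -37 + 4*o)
359 + 1/(C(-29) + 615*(-38)) = 359 + 1/((-37 + 4*(-29)) + 615*(-38)) = 359 + 1/((-37 - 116) - 23370) = 359 + 1/(-153 - 23370) = 359 + 1/(-23523) = 359 - 1/23523 = 8444756/23523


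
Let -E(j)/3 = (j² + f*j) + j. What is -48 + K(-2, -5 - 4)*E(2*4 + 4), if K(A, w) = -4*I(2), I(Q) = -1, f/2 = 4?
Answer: -3072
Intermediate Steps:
f = 8 (f = 2*4 = 8)
K(A, w) = 4 (K(A, w) = -4*(-1) = 4)
E(j) = -27*j - 3*j² (E(j) = -3*((j² + 8*j) + j) = -3*(j² + 9*j) = -27*j - 3*j²)
-48 + K(-2, -5 - 4)*E(2*4 + 4) = -48 + 4*(-3*(2*4 + 4)*(9 + (2*4 + 4))) = -48 + 4*(-3*(8 + 4)*(9 + (8 + 4))) = -48 + 4*(-3*12*(9 + 12)) = -48 + 4*(-3*12*21) = -48 + 4*(-756) = -48 - 3024 = -3072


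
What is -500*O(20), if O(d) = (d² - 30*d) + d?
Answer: 90000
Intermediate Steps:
O(d) = d² - 29*d
-500*O(20) = -10000*(-29 + 20) = -10000*(-9) = -500*(-180) = 90000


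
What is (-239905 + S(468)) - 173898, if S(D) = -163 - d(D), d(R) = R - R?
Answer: -413966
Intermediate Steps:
d(R) = 0
S(D) = -163 (S(D) = -163 - 1*0 = -163 + 0 = -163)
(-239905 + S(468)) - 173898 = (-239905 - 163) - 173898 = -240068 - 173898 = -413966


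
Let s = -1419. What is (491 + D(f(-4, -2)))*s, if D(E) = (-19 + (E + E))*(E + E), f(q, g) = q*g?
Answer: -628617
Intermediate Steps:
f(q, g) = g*q
D(E) = 2*E*(-19 + 2*E) (D(E) = (-19 + 2*E)*(2*E) = 2*E*(-19 + 2*E))
(491 + D(f(-4, -2)))*s = (491 + 2*(-2*(-4))*(-19 + 2*(-2*(-4))))*(-1419) = (491 + 2*8*(-19 + 2*8))*(-1419) = (491 + 2*8*(-19 + 16))*(-1419) = (491 + 2*8*(-3))*(-1419) = (491 - 48)*(-1419) = 443*(-1419) = -628617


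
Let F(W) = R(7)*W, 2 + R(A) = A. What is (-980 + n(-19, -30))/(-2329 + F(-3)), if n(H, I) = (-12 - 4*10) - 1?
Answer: 1033/2344 ≈ 0.44070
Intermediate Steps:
n(H, I) = -53 (n(H, I) = (-12 - 40) - 1 = -52 - 1 = -53)
R(A) = -2 + A
F(W) = 5*W (F(W) = (-2 + 7)*W = 5*W)
(-980 + n(-19, -30))/(-2329 + F(-3)) = (-980 - 53)/(-2329 + 5*(-3)) = -1033/(-2329 - 15) = -1033/(-2344) = -1033*(-1/2344) = 1033/2344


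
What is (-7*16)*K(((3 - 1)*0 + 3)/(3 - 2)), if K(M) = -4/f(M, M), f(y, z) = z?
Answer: 448/3 ≈ 149.33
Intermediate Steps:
K(M) = -4/M
(-7*16)*K(((3 - 1)*0 + 3)/(3 - 2)) = (-7*16)*(-4*(3 - 2)/((3 - 1)*0 + 3)) = -(-448)/((2*0 + 3)/1) = -(-448)/((0 + 3)*1) = -(-448)/(3*1) = -(-448)/3 = -112*(-4/3) = 448/3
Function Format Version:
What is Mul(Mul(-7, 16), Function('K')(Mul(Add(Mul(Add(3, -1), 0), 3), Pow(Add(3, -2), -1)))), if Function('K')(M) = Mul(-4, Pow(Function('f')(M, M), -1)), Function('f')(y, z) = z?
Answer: Rational(448, 3) ≈ 149.33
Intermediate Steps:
Function('K')(M) = Mul(-4, Pow(M, -1))
Mul(Mul(-7, 16), Function('K')(Mul(Add(Mul(Add(3, -1), 0), 3), Pow(Add(3, -2), -1)))) = Mul(Mul(-7, 16), Mul(-4, Pow(Mul(Add(Mul(Add(3, -1), 0), 3), Pow(Add(3, -2), -1)), -1))) = Mul(-112, Mul(-4, Pow(Mul(Add(Mul(2, 0), 3), Pow(1, -1)), -1))) = Mul(-112, Mul(-4, Pow(Mul(Add(0, 3), 1), -1))) = Mul(-112, Mul(-4, Pow(Mul(3, 1), -1))) = Mul(-112, Mul(-4, Pow(3, -1))) = Mul(-112, Mul(-4, Rational(1, 3))) = Mul(-112, Rational(-4, 3)) = Rational(448, 3)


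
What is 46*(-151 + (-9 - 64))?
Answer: -10304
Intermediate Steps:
46*(-151 + (-9 - 64)) = 46*(-151 - 73) = 46*(-224) = -10304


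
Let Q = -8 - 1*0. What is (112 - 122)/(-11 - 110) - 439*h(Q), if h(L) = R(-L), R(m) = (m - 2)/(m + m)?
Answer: -159277/968 ≈ -164.54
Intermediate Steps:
Q = -8 (Q = -8 + 0 = -8)
R(m) = (-2 + m)/(2*m) (R(m) = (-2 + m)/((2*m)) = (-2 + m)*(1/(2*m)) = (-2 + m)/(2*m))
h(L) = -(-2 - L)/(2*L) (h(L) = (-2 - L)/(2*((-L))) = (-1/L)*(-2 - L)/2 = -(-2 - L)/(2*L))
(112 - 122)/(-11 - 110) - 439*h(Q) = (112 - 122)/(-11 - 110) - 439*(2 - 8)/(2*(-8)) = -10/(-121) - 439*(-1)*(-6)/(2*8) = -10*(-1/121) - 439*3/8 = 10/121 - 1317/8 = -159277/968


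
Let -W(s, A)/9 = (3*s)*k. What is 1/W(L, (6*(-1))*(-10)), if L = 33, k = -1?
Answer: 1/891 ≈ 0.0011223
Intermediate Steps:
W(s, A) = 27*s (W(s, A) = -9*3*s*(-1) = -(-27)*s = 27*s)
1/W(L, (6*(-1))*(-10)) = 1/(27*33) = 1/891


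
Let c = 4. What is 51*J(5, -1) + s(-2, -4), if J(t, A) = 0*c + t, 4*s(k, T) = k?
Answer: 509/2 ≈ 254.50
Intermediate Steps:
s(k, T) = k/4
J(t, A) = t (J(t, A) = 0*4 + t = 0 + t = t)
51*J(5, -1) + s(-2, -4) = 51*5 + (¼)*(-2) = 255 - ½ = 509/2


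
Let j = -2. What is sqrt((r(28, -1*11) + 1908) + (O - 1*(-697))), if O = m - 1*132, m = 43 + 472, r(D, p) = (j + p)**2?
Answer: sqrt(3157) ≈ 56.187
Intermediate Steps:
r(D, p) = (-2 + p)**2
m = 515
O = 383 (O = 515 - 1*132 = 515 - 132 = 383)
sqrt((r(28, -1*11) + 1908) + (O - 1*(-697))) = sqrt(((-2 - 1*11)**2 + 1908) + (383 - 1*(-697))) = sqrt(((-2 - 11)**2 + 1908) + (383 + 697)) = sqrt(((-13)**2 + 1908) + 1080) = sqrt((169 + 1908) + 1080) = sqrt(2077 + 1080) = sqrt(3157)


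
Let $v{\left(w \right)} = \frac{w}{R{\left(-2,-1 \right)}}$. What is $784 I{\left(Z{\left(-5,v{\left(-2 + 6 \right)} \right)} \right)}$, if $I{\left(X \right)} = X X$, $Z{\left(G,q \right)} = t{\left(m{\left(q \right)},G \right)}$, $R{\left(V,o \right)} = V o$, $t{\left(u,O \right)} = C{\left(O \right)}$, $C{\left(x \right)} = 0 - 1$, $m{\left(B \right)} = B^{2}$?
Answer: $784$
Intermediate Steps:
$C{\left(x \right)} = -1$ ($C{\left(x \right)} = 0 - 1 = -1$)
$t{\left(u,O \right)} = -1$
$v{\left(w \right)} = \frac{w}{2}$ ($v{\left(w \right)} = \frac{w}{\left(-2\right) \left(-1\right)} = \frac{w}{2}$)
$Z{\left(G,q \right)} = -1$
$I{\left(X \right)} = X^{2}$
$784 I{\left(Z{\left(-5,v{\left(-2 + 6 \right)} \right)} \right)} = 784 \left(-1\right)^{2} = 784 \cdot 1 = 784$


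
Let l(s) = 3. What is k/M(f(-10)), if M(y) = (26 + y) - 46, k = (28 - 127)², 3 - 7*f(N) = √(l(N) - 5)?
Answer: -3133053/6257 + 22869*I*√2/6257 ≈ -500.73 + 5.1689*I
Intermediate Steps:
f(N) = 3/7 - I*√2/7 (f(N) = 3/7 - √(3 - 5)/7 = 3/7 - I*√2/7)
k = 9801 (k = (-99)² = 9801)
M(y) = -20 + y
k/M(f(-10)) = 9801/(-20 + (3/7 - I*√2/7)) = 9801/(-137/7 - I*√2/7)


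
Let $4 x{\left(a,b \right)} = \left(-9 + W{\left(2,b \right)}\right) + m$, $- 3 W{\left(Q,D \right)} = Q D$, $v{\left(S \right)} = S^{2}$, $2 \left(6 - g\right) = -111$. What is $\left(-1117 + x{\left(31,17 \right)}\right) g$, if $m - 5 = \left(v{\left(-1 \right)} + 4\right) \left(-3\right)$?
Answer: $- \frac{553295}{8} \approx -69162.0$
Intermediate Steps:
$g = \frac{123}{2}$ ($g = 6 - - \frac{111}{2} = 6 + \frac{111}{2} = \frac{123}{2} \approx 61.5$)
$W{\left(Q,D \right)} = - \frac{D Q}{3}$ ($W{\left(Q,D \right)} = - \frac{Q D}{3} = - \frac{D Q}{3}$)
$m = -10$ ($m = 5 + \left(\left(-1\right)^{2} + 4\right) \left(-3\right) = 5 + \left(1 + 4\right) \left(-3\right) = 5 + 5 \left(-3\right) = 5 - 15 = -10$)
$x{\left(a,b \right)} = - \frac{19}{4} - \frac{b}{6}$ ($x{\left(a,b \right)} = \frac{\left(-9 - \frac{1}{3} b 2\right) - 10}{4} = \frac{\left(-9 - \frac{2 b}{3}\right) - 10}{4} = \frac{-19 - \frac{2 b}{3}}{4} = - \frac{19}{4} - \frac{b}{6}$)
$\left(-1117 + x{\left(31,17 \right)}\right) g = \left(-1117 - \frac{91}{12}\right) \frac{123}{2} = \left(- \frac{13495}{12}\right) \frac{123}{2} = - \frac{553295}{8}$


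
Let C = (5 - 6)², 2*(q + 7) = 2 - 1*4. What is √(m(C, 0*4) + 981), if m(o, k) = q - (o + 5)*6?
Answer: √937 ≈ 30.610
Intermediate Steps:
q = -8 (q = -7 + (2 - 1*4)/2 = -7 + (2 - 4)/2 = -7 + (½)*(-2) = -7 - 1 = -8)
C = 1 (C = (-1)² = 1)
m(o, k) = -38 - 6*o (m(o, k) = -8 - (o + 5)*6 = -8 - (5 + o)*6 = -8 + (-5 - o)*6 = -8 + (-30 - 6*o) = -38 - 6*o)
√(m(C, 0*4) + 981) = √((-38 - 6*1) + 981) = √((-38 - 6) + 981) = √(-44 + 981) = √937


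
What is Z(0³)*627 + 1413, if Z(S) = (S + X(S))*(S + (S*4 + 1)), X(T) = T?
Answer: 1413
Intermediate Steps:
Z(S) = 2*S*(1 + 5*S) (Z(S) = (S + S)*(S + (S*4 + 1)) = (2*S)*(S + (4*S + 1)) = (2*S)*(S + (1 + 4*S)) = (2*S)*(1 + 5*S) = 2*S*(1 + 5*S))
Z(0³)*627 + 1413 = (2*0³*(1 + 5*0³))*627 + 1413 = (2*0*(1 + 5*0))*627 + 1413 = (2*0*(1 + 0))*627 + 1413 = (2*0*1)*627 + 1413 = 0*627 + 1413 = 0 + 1413 = 1413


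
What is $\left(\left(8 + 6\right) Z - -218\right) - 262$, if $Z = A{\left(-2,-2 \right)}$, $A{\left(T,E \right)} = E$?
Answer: $-72$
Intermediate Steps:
$Z = -2$
$\left(\left(8 + 6\right) Z - -218\right) - 262 = \left(\left(8 + 6\right) \left(-2\right) - -218\right) - 262 = \left(14 \left(-2\right) + 218\right) - 262 = \left(-28 + 218\right) - 262 = 190 - 262 = -72$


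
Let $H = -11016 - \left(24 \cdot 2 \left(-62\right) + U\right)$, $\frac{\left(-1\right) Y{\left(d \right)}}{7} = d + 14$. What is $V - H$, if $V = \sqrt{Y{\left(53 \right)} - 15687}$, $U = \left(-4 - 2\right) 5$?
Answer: $8010 + 2 i \sqrt{4039} \approx 8010.0 + 127.11 i$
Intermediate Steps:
$U = -30$ ($U = \left(-6\right) 5 = -30$)
$Y{\left(d \right)} = -98 - 7 d$ ($Y{\left(d \right)} = - 7 \left(d + 14\right) = - 7 \left(14 + d\right) = -98 - 7 d$)
$H = -8010$ ($H = -11016 - \left(24 \cdot 2 \left(-62\right) - 30\right) = -11016 - \left(48 \left(-62\right) - 30\right) = -11016 - \left(-2976 - 30\right) = -11016 - -3006 = -11016 + 3006 = -8010$)
$V = 2 i \sqrt{4039}$ ($V = \sqrt{\left(-98 - 371\right) - 15687} = \sqrt{-469 - 15687} = \sqrt{-16156} = 2 i \sqrt{4039} \approx 127.11 i$)
$V - H = 2 i \sqrt{4039} - -8010 = 2 i \sqrt{4039} + 8010 = 8010 + 2 i \sqrt{4039}$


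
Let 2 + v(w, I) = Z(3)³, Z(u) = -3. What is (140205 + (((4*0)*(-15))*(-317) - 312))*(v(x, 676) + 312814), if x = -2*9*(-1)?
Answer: 43756432005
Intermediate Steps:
x = 18 (x = -18*(-1) = 18)
v(w, I) = -29 (v(w, I) = -2 + (-3)³ = -2 - 27 = -29)
(140205 + (((4*0)*(-15))*(-317) - 312))*(v(x, 676) + 312814) = (140205 + (((4*0)*(-15))*(-317) - 312))*(-29 + 312814) = (140205 + ((0*(-15))*(-317) - 312))*312785 = (140205 + (0*(-317) - 312))*312785 = (140205 + (0 - 312))*312785 = (140205 - 312)*312785 = 139893*312785 = 43756432005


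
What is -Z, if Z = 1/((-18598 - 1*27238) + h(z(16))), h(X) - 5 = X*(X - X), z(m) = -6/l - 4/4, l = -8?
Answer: 1/45831 ≈ 2.1819e-5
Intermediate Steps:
z(m) = -1/4 (z(m) = -6/(-8) - 4/4 = -6*(-1/8) - 4*1/4 = 3/4 - 1 = -1/4)
h(X) = 5 (h(X) = 5 + X*(X - X) = 5 + X*0 = 5 + 0 = 5)
Z = -1/45831 (Z = 1/((-18598 - 1*27238) + 5) = 1/((-18598 - 27238) + 5) = 1/(-45836 + 5) = 1/(-45831) = -1/45831 ≈ -2.1819e-5)
-Z = -1*(-1/45831) = 1/45831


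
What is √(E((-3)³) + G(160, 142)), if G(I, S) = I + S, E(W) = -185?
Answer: 3*√13 ≈ 10.817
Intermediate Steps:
√(E((-3)³) + G(160, 142)) = √(-185 + (160 + 142)) = √(-185 + 302) = √117 = 3*√13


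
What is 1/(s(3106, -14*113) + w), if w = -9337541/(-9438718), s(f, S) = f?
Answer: 9438718/29325995649 ≈ 0.00032185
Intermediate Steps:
w = 9337541/9438718 (w = -9337541*(-1/9438718) = 9337541/9438718 ≈ 0.98928)
1/(s(3106, -14*113) + w) = 1/(3106 + 9337541/9438718) = 1/(29325995649/9438718) = 9438718/29325995649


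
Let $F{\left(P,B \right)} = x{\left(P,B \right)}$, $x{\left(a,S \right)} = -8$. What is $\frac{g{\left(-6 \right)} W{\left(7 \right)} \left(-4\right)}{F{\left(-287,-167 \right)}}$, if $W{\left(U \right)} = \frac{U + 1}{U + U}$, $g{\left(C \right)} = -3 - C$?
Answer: $\frac{6}{7} \approx 0.85714$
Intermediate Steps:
$W{\left(U \right)} = \frac{1 + U}{2 U}$
$F{\left(P,B \right)} = -8$
$\frac{g{\left(-6 \right)} W{\left(7 \right)} \left(-4\right)}{F{\left(-287,-167 \right)}} = \frac{\left(-3 - -6\right) \frac{1 + 7}{2 \cdot 7} \left(-4\right)}{-8} = \left(-3 + 6\right) \frac{1}{2} \cdot \frac{1}{7} \cdot 8 \left(-4\right) \left(- \frac{1}{8}\right) = 3 \cdot \frac{4}{7} \left(-4\right) \left(- \frac{1}{8}\right) = \frac{12}{7} \left(-4\right) \left(- \frac{1}{8}\right) = \left(- \frac{48}{7}\right) \left(- \frac{1}{8}\right) = \frac{6}{7}$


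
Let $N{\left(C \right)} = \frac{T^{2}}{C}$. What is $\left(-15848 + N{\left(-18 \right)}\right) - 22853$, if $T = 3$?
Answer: $- \frac{77403}{2} \approx -38702.0$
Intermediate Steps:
$N{\left(C \right)} = \frac{9}{C}$ ($N{\left(C \right)} = \frac{3^{2}}{C} = \frac{9}{C}$)
$\left(-15848 + N{\left(-18 \right)}\right) - 22853 = \left(-15848 + \frac{9}{-18}\right) - 22853 = \left(-15848 + 9 \left(- \frac{1}{18}\right)\right) - 22853 = \left(-15848 - \frac{1}{2}\right) - 22853 = - \frac{31697}{2} - 22853 = - \frac{77403}{2}$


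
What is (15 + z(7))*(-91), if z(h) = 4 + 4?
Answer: -2093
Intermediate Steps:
z(h) = 8
(15 + z(7))*(-91) = (15 + 8)*(-91) = 23*(-91) = -2093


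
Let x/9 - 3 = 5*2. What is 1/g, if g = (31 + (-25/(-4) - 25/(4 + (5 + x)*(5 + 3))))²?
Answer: 2401/3326976 ≈ 0.00072168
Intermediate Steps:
x = 117 (x = 27 + 9*(5*2) = 27 + 9*10 = 27 + 90 = 117)
g = 3326976/2401 (g = (31 + (-25/(-4) - 25/(4 + (5 + 117)*(5 + 3))))² = (31 + (-25*(-¼) - 25/(4 + 122*8)))² = (31 + (25/4 - 25/(4 + 976)))² = (31 + (25/4 - 25/980))² = (31 + (25/4 - 25*1/980))² = (31 + (25/4 - 5/196))² = (31 + 305/49)² = (1824/49)² = 3326976/2401 ≈ 1385.7)
1/g = 1/(3326976/2401) = 2401/3326976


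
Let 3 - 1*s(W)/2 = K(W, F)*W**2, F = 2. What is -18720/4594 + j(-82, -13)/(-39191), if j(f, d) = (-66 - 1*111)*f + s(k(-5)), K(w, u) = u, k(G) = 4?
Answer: -400033192/90021727 ≈ -4.4437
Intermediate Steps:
s(W) = 6 - 4*W**2
j(f, d) = -58 - 177*f (j(f, d) = (-66 - 1*111)*f + (6 - 4*4**2) = (-66 - 111)*f + (6 - 4*16) = -177*f + (6 - 64) = -177*f - 58 = -58 - 177*f)
-18720/4594 + j(-82, -13)/(-39191) = -18720/4594 + (-58 - 177*(-82))/(-39191) = -18720*1/4594 + (-58 + 14514)*(-1/39191) = -9360/2297 + 14456*(-1/39191) = -9360/2297 - 14456/39191 = -400033192/90021727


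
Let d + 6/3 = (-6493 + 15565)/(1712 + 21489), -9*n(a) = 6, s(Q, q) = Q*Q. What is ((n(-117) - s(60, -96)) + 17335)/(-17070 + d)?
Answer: -955950803/1188235200 ≈ -0.80451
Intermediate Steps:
s(Q, q) = Q**2
n(a) = -2/3 (n(a) = -1/9*6 = -2/3)
d = -37330/23201 (d = -2 + (-6493 + 15565)/(1712 + 21489) = -2 + 9072/23201 = -37330/23201 ≈ -1.6090)
((n(-117) - s(60, -96)) + 17335)/(-17070 + d) = ((-2/3 - 1*60**2) + 17335)/(-17070 - 37330/23201) = ((-2/3 - 1*3600) + 17335)/(-396078400/23201) = ((-2/3 - 3600) + 17335)*(-23201/396078400) = (-10802/3 + 17335)*(-23201/396078400) = (41203/3)*(-23201/396078400) = -955950803/1188235200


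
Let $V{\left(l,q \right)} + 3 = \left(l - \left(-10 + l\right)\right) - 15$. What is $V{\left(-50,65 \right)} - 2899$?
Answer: $-2907$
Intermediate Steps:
$V{\left(l,q \right)} = -8$ ($V{\left(l,q \right)} = -3 + \left(\left(l - \left(-10 + l\right)\right) - 15\right) = -3 + \left(10 - 15\right) = -3 - 5 = -8$)
$V{\left(-50,65 \right)} - 2899 = -8 - 2899 = -2907$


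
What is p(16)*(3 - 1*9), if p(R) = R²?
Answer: -1536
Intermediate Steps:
p(16)*(3 - 1*9) = 16²*(3 - 1*9) = 256*(3 - 9) = 256*(-6) = -1536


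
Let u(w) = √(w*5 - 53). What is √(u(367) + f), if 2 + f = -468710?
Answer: √(-468712 + 9*√22) ≈ 684.59*I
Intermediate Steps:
f = -468712 (f = -2 - 468710 = -468712)
u(w) = √(-53 + 5*w) (u(w) = √(5*w - 53) = √(-53 + 5*w))
√(u(367) + f) = √(√(-53 + 5*367) - 468712) = √(√(-53 + 1835) - 468712) = √(√1782 - 468712) = √(9*√22 - 468712) = √(-468712 + 9*√22)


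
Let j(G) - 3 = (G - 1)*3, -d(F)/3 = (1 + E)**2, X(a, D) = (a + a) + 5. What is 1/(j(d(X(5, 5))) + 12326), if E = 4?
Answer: 1/12101 ≈ 8.2638e-5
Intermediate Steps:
X(a, D) = 5 + 2*a (X(a, D) = 2*a + 5 = 5 + 2*a)
d(F) = -75 (d(F) = -3*(1 + 4)**2 = -3*5**2 = -3*25 = -75)
j(G) = 3*G (j(G) = 3 + (G - 1)*3 = 3 + (-1 + G)*3 = 3 + (-3 + 3*G) = 3*G)
1/(j(d(X(5, 5))) + 12326) = 1/(3*(-75) + 12326) = 1/(-225 + 12326) = 1/12101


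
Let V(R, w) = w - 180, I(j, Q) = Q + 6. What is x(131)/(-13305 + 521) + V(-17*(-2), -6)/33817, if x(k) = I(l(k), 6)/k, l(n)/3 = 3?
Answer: -77975187/14158366292 ≈ -0.0055074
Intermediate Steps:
l(n) = 9 (l(n) = 3*3 = 9)
I(j, Q) = 6 + Q
x(k) = 12/k (x(k) = (6 + 6)/k = 12/k)
V(R, w) = -180 + w
x(131)/(-13305 + 521) + V(-17*(-2), -6)/33817 = (12/131)/(-13305 + 521) + (-180 - 6)/33817 = (12*(1/131))/(-12784) - 186*1/33817 = (12/131)*(-1/12784) - 186/33817 = -3/418676 - 186/33817 = -77975187/14158366292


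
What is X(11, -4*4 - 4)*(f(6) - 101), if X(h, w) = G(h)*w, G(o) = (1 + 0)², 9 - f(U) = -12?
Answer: 1600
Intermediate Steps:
f(U) = 21 (f(U) = 9 - 1*(-12) = 9 + 12 = 21)
G(o) = 1 (G(o) = 1² = 1)
X(h, w) = w (X(h, w) = 1*w = w)
X(11, -4*4 - 4)*(f(6) - 101) = (-4*4 - 4)*(21 - 101) = (-16 - 4)*(-80) = -20*(-80) = 1600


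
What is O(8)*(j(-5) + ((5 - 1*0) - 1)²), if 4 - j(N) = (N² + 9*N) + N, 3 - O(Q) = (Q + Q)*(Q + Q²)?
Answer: -51705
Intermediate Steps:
O(Q) = 3 - 2*Q*(Q + Q²) (O(Q) = 3 - (Q + Q)*(Q + Q²) = 3 - 2*Q*(Q + Q²))
j(N) = 4 - N² - 10*N (j(N) = 4 - ((N² + 9*N) + N) = 4 - (N² + 10*N) = 4 + (-N² - 10*N) = 4 - N² - 10*N)
O(8)*(j(-5) + ((5 - 1*0) - 1)²) = (3 - 2*8² - 2*8³)*((4 - 1*(-5)² - 10*(-5)) + ((5 - 1*0) - 1)²) = (3 - 2*64 - 2*512)*((4 - 1*25 + 50) + ((5 + 0) - 1)²) = (3 - 128 - 1024)*((4 - 25 + 50) + (5 - 1)²) = -1149*(29 + 4²) = -1149*(29 + 16) = -1149*45 = -51705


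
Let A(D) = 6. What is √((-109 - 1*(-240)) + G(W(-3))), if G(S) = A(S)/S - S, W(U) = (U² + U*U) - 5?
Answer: 2*√5005/13 ≈ 10.884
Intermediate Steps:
W(U) = -5 + 2*U² (W(U) = (U² + U²) - 5 = 2*U² - 5 = -5 + 2*U²)
G(S) = -S + 6/S (G(S) = 6/S - S = -S + 6/S)
√((-109 - 1*(-240)) + G(W(-3))) = √((-109 - 1*(-240)) + (-(-5 + 2*(-3)²) + 6/(-5 + 2*(-3)²))) = √((-109 + 240) + (-(-5 + 2*9) + 6/(-5 + 2*9))) = √(131 + (-(-5 + 18) + 6/(-5 + 18))) = √(131 + (-1*13 + 6/13)) = √(131 + (-13 + 6*(1/13))) = √(131 + (-13 + 6/13)) = √(131 - 163/13) = √(1540/13) = 2*√5005/13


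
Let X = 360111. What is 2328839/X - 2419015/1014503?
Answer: 1491500241352/365333689833 ≈ 4.0826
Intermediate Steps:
2328839/X - 2419015/1014503 = 2328839/360111 - 2419015/1014503 = 1491500241352/365333689833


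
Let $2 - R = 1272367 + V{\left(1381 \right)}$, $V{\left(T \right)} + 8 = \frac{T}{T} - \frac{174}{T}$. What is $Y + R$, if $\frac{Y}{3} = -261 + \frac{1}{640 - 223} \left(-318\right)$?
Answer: $- \frac{244391288191}{191959} \approx -1.2731 \cdot 10^{6}$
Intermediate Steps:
$V{\left(T \right)} = -7 - \frac{174}{T}$ ($V{\left(T \right)} = -8 - \left(\frac{174}{T} - \frac{T}{T}\right) = -8 + \left(1 - \frac{174}{T}\right) = -7 - \frac{174}{T}$)
$Y = - \frac{109155}{139}$ ($Y = 3 \left(-261 + \frac{1}{640 - 223} \left(-318\right)\right) = 3 \left(-261 + \frac{1}{417} \left(-318\right)\right) = 3 \left(-261 - \frac{106}{139}\right) = 3 \left(- \frac{36385}{139}\right) = - \frac{109155}{139} \approx -785.29$)
$R = - \frac{1757126224}{1381}$ ($R = 2 - \left(1272367 - \left(7 + \frac{174}{1381}\right)\right) = 2 - \left(1272367 - \frac{9841}{1381}\right) = 2 - \frac{1757128986}{1381} = - \frac{1757126224}{1381} \approx -1.2724 \cdot 10^{6}$)
$Y + R = - \frac{109155}{139} - \frac{1757126224}{1381} = - \frac{244391288191}{191959}$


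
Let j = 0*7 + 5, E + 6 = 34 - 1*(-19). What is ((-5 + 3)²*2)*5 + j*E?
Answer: 275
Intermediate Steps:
E = 47 (E = -6 + (34 - 1*(-19)) = -6 + (34 + 19) = -6 + 53 = 47)
j = 5 (j = 0 + 5 = 5)
((-5 + 3)²*2)*5 + j*E = ((-5 + 3)²*2)*5 + 5*47 = ((-2)²*2)*5 + 235 = (4*2)*5 + 235 = 8*5 + 235 = 40 + 235 = 275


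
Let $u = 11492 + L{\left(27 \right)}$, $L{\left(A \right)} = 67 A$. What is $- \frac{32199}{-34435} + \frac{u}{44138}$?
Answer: $\frac{1879219397}{1519892030} \approx 1.2364$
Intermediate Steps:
$u = 13301$ ($u = 11492 + 67 \cdot 27 = 11492 + 1809 = 13301$)
$- \frac{32199}{-34435} + \frac{u}{44138} = - \frac{32199}{-34435} + \frac{13301}{44138} = \left(-32199\right) \left(- \frac{1}{34435}\right) + 13301 \cdot \frac{1}{44138} = \frac{32199}{34435} + \frac{13301}{44138} = \frac{1879219397}{1519892030}$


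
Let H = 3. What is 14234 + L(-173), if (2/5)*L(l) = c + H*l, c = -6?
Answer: 25843/2 ≈ 12922.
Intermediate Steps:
L(l) = -15 + 15*l/2 (L(l) = 5*(-6 + 3*l)/2 = -15 + 15*l/2)
14234 + L(-173) = 14234 + (-15 + (15/2)*(-173)) = 14234 + (-15 - 2595/2) = 14234 - 2625/2 = 25843/2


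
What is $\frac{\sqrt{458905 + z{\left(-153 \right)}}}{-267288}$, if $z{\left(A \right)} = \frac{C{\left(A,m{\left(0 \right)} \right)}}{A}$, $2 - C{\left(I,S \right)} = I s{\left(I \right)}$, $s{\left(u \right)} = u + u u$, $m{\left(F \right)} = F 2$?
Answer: $- \frac{\sqrt{1133123015}}{13631688} \approx -0.0024694$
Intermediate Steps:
$m{\left(F \right)} = 2 F$
$s{\left(u \right)} = u + u^{2}$
$C{\left(I,S \right)} = 2 - I^{2} \left(1 + I\right)$ ($C{\left(I,S \right)} = 2 - I I \left(1 + I\right) = 2 - I^{2} \left(1 + I\right)$)
$z{\left(A \right)} = \frac{2 - A^{2} - A^{3}}{A}$
$\frac{\sqrt{458905 + z{\left(-153 \right)}}}{-267288} = \frac{\sqrt{458905 - \left(23256 + \frac{2}{153}\right)}}{-267288} = \sqrt{458905 + \left(153 - 23409 + 2 \left(- \frac{1}{153}\right)\right)} \left(- \frac{1}{267288}\right) = \sqrt{458905 - \frac{3558170}{153}} \left(- \frac{1}{267288}\right) = \sqrt{\frac{66654295}{153}} \left(- \frac{1}{267288}\right) = \frac{\sqrt{1133123015}}{51} \left(- \frac{1}{267288}\right) = - \frac{\sqrt{1133123015}}{13631688}$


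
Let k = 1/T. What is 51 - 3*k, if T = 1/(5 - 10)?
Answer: 66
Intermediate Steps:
T = -⅕ (T = 1/(-5) = -⅕ ≈ -0.20000)
k = -5 (k = 1/(-⅕) = -5)
51 - 3*k = 51 - 3*(-5) = 51 + 15 = 66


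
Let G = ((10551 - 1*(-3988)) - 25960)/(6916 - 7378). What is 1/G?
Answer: 154/3807 ≈ 0.040452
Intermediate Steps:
G = 3807/154 (G = ((10551 + 3988) - 25960)/(-462) = (14539 - 25960)*(-1/462) = -11421*(-1/462) = 3807/154 ≈ 24.721)
1/G = 1/(3807/154) = 154/3807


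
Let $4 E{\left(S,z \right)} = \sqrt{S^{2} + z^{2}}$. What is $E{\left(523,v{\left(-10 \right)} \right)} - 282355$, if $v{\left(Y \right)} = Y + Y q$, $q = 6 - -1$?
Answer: $-282355 + \frac{\sqrt{279929}}{4} \approx -2.8222 \cdot 10^{5}$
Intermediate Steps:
$q = 7$ ($q = 6 + 1 = 7$)
$v{\left(Y \right)} = 8 Y$ ($v{\left(Y \right)} = Y + Y 7 = Y + 7 Y = 8 Y$)
$E{\left(S,z \right)} = \frac{\sqrt{S^{2} + z^{2}}}{4}$
$E{\left(523,v{\left(-10 \right)} \right)} - 282355 = \frac{\sqrt{523^{2} + \left(8 \left(-10\right)\right)^{2}}}{4} - 282355 = \frac{\sqrt{273529 + \left(-80\right)^{2}}}{4} - 282355 = \frac{\sqrt{273529 + 6400}}{4} - 282355 = \frac{\sqrt{279929}}{4} - 282355 = -282355 + \frac{\sqrt{279929}}{4}$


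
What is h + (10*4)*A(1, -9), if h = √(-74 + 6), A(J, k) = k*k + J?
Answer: 3280 + 2*I*√17 ≈ 3280.0 + 8.2462*I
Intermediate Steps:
A(J, k) = J + k² (A(J, k) = k² + J = J + k²)
h = 2*I*√17 (h = √(-68) = 2*I*√17 ≈ 8.2462*I)
h + (10*4)*A(1, -9) = 2*I*√17 + (10*4)*(1 + (-9)²) = 2*I*√17 + 40*(1 + 81) = 2*I*√17 + 40*82 = 2*I*√17 + 3280 = 3280 + 2*I*√17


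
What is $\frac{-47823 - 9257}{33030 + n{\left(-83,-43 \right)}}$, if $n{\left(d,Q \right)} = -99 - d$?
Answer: $- \frac{28540}{16507} \approx -1.729$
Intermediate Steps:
$\frac{-47823 - 9257}{33030 + n{\left(-83,-43 \right)}} = \frac{-47823 - 9257}{33030 - 16} = - \frac{57080}{33030 + \left(-99 + 83\right)} = - \frac{57080}{33030 - 16} = - \frac{57080}{33014} = \left(-57080\right) \frac{1}{33014} = - \frac{28540}{16507}$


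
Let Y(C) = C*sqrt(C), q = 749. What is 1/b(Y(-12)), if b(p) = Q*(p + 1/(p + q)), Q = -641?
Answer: -749/623303436737 - 13505472*I*sqrt(3)/623303436737 ≈ -1.2017e-9 - 3.7529e-5*I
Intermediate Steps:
Y(C) = C**(3/2)
b(p) = -641*p - 641/(749 + p) (b(p) = -641*(p + 1/(p + 749)) = -641*(p + 1/(749 + p)) = -641*p - 641/(749 + p))
1/b(Y(-12)) = 1/(641*(-1 - ((-12)**(3/2))**2 - (-17976)*I*sqrt(3))/(749 + (-12)**(3/2))) = 1/(641*(-1 - (-24*I*sqrt(3))**2 - (-17976)*I*sqrt(3))/(749 - 24*I*sqrt(3))) = 1/(641*(-1 - 1*(-1728) + 17976*I*sqrt(3))/(749 - 24*I*sqrt(3))) = 1/(641*(-1 + 1728 + 17976*I*sqrt(3))/(749 - 24*I*sqrt(3))) = 1/(641*(1727 + 17976*I*sqrt(3))/(749 - 24*I*sqrt(3))) = (749 - 24*I*sqrt(3))/(641*(1727 + 17976*I*sqrt(3)))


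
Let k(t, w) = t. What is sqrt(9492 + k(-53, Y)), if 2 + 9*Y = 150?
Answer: sqrt(9439) ≈ 97.155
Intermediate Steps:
Y = 148/9 (Y = -2/9 + (1/9)*150 = -2/9 + 50/3 = 148/9 ≈ 16.444)
sqrt(9492 + k(-53, Y)) = sqrt(9492 - 53) = sqrt(9439)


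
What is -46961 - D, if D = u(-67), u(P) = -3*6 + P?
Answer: -46876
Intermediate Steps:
u(P) = -18 + P
D = -85 (D = -18 - 67 = -85)
-46961 - D = -46961 - 1*(-85) = -46961 + 85 = -46876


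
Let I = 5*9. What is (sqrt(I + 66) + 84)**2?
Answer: (84 + sqrt(111))**2 ≈ 8937.0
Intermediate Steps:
I = 45
(sqrt(I + 66) + 84)**2 = (sqrt(45 + 66) + 84)**2 = (sqrt(111) + 84)**2 = (84 + sqrt(111))**2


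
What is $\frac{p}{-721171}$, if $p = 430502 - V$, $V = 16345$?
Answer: $- \frac{414157}{721171} \approx -0.57428$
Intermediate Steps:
$p = 414157$ ($p = 430502 - 16345 = 414157$)
$\frac{p}{-721171} = \frac{414157}{-721171} = 414157 \left(- \frac{1}{721171}\right) = - \frac{414157}{721171}$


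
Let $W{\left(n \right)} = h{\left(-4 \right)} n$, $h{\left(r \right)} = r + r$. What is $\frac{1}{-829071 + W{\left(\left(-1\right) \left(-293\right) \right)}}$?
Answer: $- \frac{1}{831415} \approx -1.2028 \cdot 10^{-6}$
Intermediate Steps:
$h{\left(r \right)} = 2 r$
$W{\left(n \right)} = - 8 n$ ($W{\left(n \right)} = 2 \left(-4\right) n = - 8 n$)
$\frac{1}{-829071 + W{\left(\left(-1\right) \left(-293\right) \right)}} = \frac{1}{-829071 - 8 \left(\left(-1\right) \left(-293\right)\right)} = \frac{1}{-829071 - 2344} = \frac{1}{-831415} = - \frac{1}{831415}$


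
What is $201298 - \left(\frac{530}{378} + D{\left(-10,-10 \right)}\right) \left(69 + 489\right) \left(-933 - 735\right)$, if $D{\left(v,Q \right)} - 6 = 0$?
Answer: $\frac{49635414}{7} \approx 7.0908 \cdot 10^{6}$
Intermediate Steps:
$D{\left(v,Q \right)} = 6$ ($D{\left(v,Q \right)} = 6 + 0 = 6$)
$201298 - \left(\frac{530}{378} + D{\left(-10,-10 \right)}\right) \left(69 + 489\right) \left(-933 - 735\right) = 201298 - \left(\frac{530}{378} + 6\right) \left(69 + 489\right) \left(-933 - 735\right) = 201298 - \left(530 \cdot \frac{1}{378} + 6\right) 558 \left(-1668\right) = 201298 - \left(\frac{265}{189} + 6\right) 558 \left(-1668\right) = 201298 - \frac{1399}{189} \cdot 558 \left(-1668\right) = 201298 - \frac{86738}{21} \left(-1668\right) = 201298 - - \frac{48226328}{7} = 201298 + \frac{48226328}{7} = \frac{49635414}{7}$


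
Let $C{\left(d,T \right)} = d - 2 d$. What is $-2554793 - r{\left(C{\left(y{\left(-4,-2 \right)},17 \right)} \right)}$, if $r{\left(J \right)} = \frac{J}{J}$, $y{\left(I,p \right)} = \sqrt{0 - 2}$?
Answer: $-2554794$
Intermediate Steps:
$y{\left(I,p \right)} = i \sqrt{2}$ ($y{\left(I,p \right)} = \sqrt{-2} = i \sqrt{2}$)
$C{\left(d,T \right)} = - d$
$r{\left(J \right)} = 1$
$-2554793 - r{\left(C{\left(y{\left(-4,-2 \right)},17 \right)} \right)} = -2554793 - 1 = -2554794$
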